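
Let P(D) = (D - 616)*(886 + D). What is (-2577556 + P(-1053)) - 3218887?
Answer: -5517720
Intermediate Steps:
P(D) = (-616 + D)*(886 + D)
(-2577556 + P(-1053)) - 3218887 = (-2577556 + (-545776 + (-1053)² + 270*(-1053))) - 3218887 = (-2577556 + (-545776 + 1108809 - 284310)) - 3218887 = (-2577556 + 278723) - 3218887 = -2298833 - 3218887 = -5517720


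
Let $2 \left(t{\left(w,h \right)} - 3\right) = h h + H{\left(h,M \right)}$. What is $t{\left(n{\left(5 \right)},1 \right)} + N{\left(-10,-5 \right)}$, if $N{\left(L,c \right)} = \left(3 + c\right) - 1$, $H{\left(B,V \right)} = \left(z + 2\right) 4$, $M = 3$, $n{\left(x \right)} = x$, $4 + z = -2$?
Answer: $- \frac{15}{2} \approx -7.5$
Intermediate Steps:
$z = -6$ ($z = -4 - 2 = -6$)
$H{\left(B,V \right)} = -16$ ($H{\left(B,V \right)} = \left(-6 + 2\right) 4 = \left(-4\right) 4 = -16$)
$N{\left(L,c \right)} = 2 + c$
$t{\left(w,h \right)} = -5 + \frac{h^{2}}{2}$ ($t{\left(w,h \right)} = 3 + \frac{h h - 16}{2} = 3 + \frac{h^{2} - 16}{2} = 3 + \frac{-16 + h^{2}}{2} = 3 + \left(-8 + \frac{h^{2}}{2}\right) = -5 + \frac{h^{2}}{2}$)
$t{\left(n{\left(5 \right)},1 \right)} + N{\left(-10,-5 \right)} = \left(-5 + \frac{1^{2}}{2}\right) + \left(2 - 5\right) = \left(-5 + \frac{1}{2} \cdot 1\right) - 3 = \left(-5 + \frac{1}{2}\right) - 3 = - \frac{9}{2} - 3 = - \frac{15}{2}$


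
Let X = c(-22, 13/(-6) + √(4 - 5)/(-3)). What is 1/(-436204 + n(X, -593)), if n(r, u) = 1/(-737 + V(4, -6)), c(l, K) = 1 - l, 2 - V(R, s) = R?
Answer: -739/322354757 ≈ -2.2925e-6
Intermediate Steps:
V(R, s) = 2 - R
X = 23 (X = 1 - 1*(-22) = 1 + 22 = 23)
n(r, u) = -1/739 (n(r, u) = 1/(-737 + (2 - 1*4)) = 1/(-737 + (2 - 4)) = 1/(-737 - 2) = 1/(-739) = -1/739)
1/(-436204 + n(X, -593)) = 1/(-436204 - 1/739) = 1/(-322354757/739) = -739/322354757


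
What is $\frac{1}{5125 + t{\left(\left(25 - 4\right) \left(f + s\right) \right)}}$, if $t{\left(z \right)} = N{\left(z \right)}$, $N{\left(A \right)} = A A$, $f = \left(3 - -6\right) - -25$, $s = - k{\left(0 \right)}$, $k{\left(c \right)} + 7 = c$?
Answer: $\frac{1}{746446} \approx 1.3397 \cdot 10^{-6}$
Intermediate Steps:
$k{\left(c \right)} = -7 + c$
$s = 7$ ($s = - (-7 + 0) = \left(-1\right) \left(-7\right) = 7$)
$f = 34$ ($f = \left(3 + 6\right) + 25 = 9 + 25 = 34$)
$N{\left(A \right)} = A^{2}$
$t{\left(z \right)} = z^{2}$
$\frac{1}{5125 + t{\left(\left(25 - 4\right) \left(f + s\right) \right)}} = \frac{1}{5125 + \left(\left(25 - 4\right) \left(34 + 7\right)\right)^{2}} = \frac{1}{5125 + \left(21 \cdot 41\right)^{2}} = \frac{1}{5125 + 861^{2}} = \frac{1}{5125 + 741321} = \frac{1}{746446}$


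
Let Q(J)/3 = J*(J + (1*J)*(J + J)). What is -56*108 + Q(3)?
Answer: -5859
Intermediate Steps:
Q(J) = 3*J*(J + 2*J²) (Q(J) = 3*(J*(J + (1*J)*(J + J))) = 3*(J*(J + J*(2*J))) = 3*(J*(J + 2*J²)) = 3*J*(J + 2*J²))
-56*108 + Q(3) = -56*108 + 3²*(3 + 6*3) = -6048 + 9*(3 + 18) = -6048 + 9*21 = -6048 + 189 = -5859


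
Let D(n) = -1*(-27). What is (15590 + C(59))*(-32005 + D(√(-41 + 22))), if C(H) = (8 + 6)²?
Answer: -504804708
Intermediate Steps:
D(n) = 27
C(H) = 196 (C(H) = 14² = 196)
(15590 + C(59))*(-32005 + D(√(-41 + 22))) = (15590 + 196)*(-32005 + 27) = 15786*(-31978) = -504804708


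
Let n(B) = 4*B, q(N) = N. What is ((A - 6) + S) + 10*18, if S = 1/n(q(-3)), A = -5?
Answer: 2027/12 ≈ 168.92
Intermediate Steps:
S = -1/12 (S = 1/(4*(-3)) = 1/(-12) = -1/12 ≈ -0.083333)
((A - 6) + S) + 10*18 = ((-5 - 6) - 1/12) + 10*18 = (-11 - 1/12) + 180 = -133/12 + 180 = 2027/12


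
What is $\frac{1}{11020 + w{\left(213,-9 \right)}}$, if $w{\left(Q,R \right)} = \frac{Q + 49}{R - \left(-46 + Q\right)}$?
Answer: $\frac{88}{969629} \approx 9.0756 \cdot 10^{-5}$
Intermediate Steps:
$w{\left(Q,R \right)} = \frac{49 + Q}{46 + R - Q}$
$\frac{1}{11020 + w{\left(213,-9 \right)}} = \frac{1}{11020 + \frac{49 + 213}{46 - 9 - 213}} = \frac{1}{11020 + \frac{1}{46 - 9 - 213} \cdot 262} = \frac{1}{11020 + \frac{1}{-176} \cdot 262} = \frac{1}{11020 - \frac{131}{88}} = \frac{1}{\frac{969629}{88}} = \frac{88}{969629}$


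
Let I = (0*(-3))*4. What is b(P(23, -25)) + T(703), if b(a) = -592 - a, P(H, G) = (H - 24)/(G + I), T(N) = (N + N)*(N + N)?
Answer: 49406099/25 ≈ 1.9762e+6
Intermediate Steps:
I = 0 (I = 0*4 = 0)
T(N) = 4*N² (T(N) = (2*N)*(2*N) = 4*N²)
P(H, G) = (-24 + H)/G (P(H, G) = (H - 24)/(G + 0) = (-24 + H)/G)
b(P(23, -25)) + T(703) = (-592 - (-24 + 23)/(-25)) + 4*703² = (-592 - (-1)*(-1)/25) + 4*494209 = (-592 - 1*1/25) + 1976836 = (-592 - 1/25) + 1976836 = -14801/25 + 1976836 = 49406099/25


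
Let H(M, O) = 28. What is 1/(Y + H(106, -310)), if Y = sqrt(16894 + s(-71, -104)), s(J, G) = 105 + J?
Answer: -7/4036 + 23*sqrt(2)/4036 ≈ 0.0063248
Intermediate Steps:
Y = 92*sqrt(2) (Y = sqrt(16894 + (105 - 71)) = sqrt(16894 + 34) = sqrt(16928) = 92*sqrt(2) ≈ 130.11)
1/(Y + H(106, -310)) = 1/(92*sqrt(2) + 28) = 1/(28 + 92*sqrt(2))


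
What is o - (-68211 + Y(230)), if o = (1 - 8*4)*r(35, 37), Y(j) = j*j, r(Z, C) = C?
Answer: 14164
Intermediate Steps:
Y(j) = j**2
o = -1147 (o = (1 - 8*4)*37 = (1 - 32)*37 = -31*37 = -1147)
o - (-68211 + Y(230)) = -1147 - (-68211 + 230**2) = -1147 - (-68211 + 52900) = -1147 - 1*(-15311) = -1147 + 15311 = 14164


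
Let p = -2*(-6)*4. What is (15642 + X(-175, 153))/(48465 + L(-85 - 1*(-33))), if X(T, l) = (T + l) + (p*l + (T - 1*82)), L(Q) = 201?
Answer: 7569/16222 ≈ 0.46659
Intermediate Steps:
p = 48 (p = 12*4 = 48)
X(T, l) = -82 + 2*T + 49*l (X(T, l) = (T + l) + (48*l + (T - 1*82)) = (T + l) + (48*l + (T - 82)) = (T + l) + (48*l + (-82 + T)) = (T + l) + (-82 + T + 48*l) = -82 + 2*T + 49*l)
(15642 + X(-175, 153))/(48465 + L(-85 - 1*(-33))) = (15642 + (-82 + 2*(-175) + 49*153))/(48465 + 201) = (15642 + (-82 - 350 + 7497))/48666 = (15642 + 7065)*(1/48666) = 22707*(1/48666) = 7569/16222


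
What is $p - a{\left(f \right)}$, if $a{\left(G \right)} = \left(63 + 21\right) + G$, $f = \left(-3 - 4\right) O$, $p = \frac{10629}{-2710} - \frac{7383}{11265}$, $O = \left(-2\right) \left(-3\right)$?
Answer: $- \frac{94795061}{2035210} \approx -46.578$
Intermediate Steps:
$O = 6$
$p = - \frac{9316241}{2035210}$ ($p = 10629 \left(- \frac{1}{2710}\right) - \frac{2461}{3755} = - \frac{10629}{2710} - \frac{2461}{3755} = - \frac{9316241}{2035210} \approx -4.5775$)
$f = -42$ ($f = \left(-3 - 4\right) 6 = \left(-7\right) 6 = -42$)
$a{\left(G \right)} = 84 + G$
$p - a{\left(f \right)} = - \frac{9316241}{2035210} - \left(84 - 42\right) = - \frac{9316241}{2035210} - 42 = - \frac{94795061}{2035210}$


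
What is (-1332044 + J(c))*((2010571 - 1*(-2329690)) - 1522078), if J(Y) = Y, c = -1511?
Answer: -3758202030565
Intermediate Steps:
(-1332044 + J(c))*((2010571 - 1*(-2329690)) - 1522078) = (-1332044 - 1511)*((2010571 - 1*(-2329690)) - 1522078) = -1333555*((2010571 + 2329690) - 1522078) = -1333555*(4340261 - 1522078) = -1333555*2818183 = -3758202030565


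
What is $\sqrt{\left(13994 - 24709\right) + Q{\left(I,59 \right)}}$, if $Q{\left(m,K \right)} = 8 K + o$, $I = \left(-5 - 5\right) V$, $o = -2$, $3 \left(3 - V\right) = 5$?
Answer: $i \sqrt{10245} \approx 101.22 i$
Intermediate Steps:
$V = \frac{4}{3}$ ($V = 3 - \frac{5}{3} = \frac{4}{3} \approx 1.3333$)
$I = - \frac{40}{3}$ ($I = \left(-5 - 5\right) \frac{4}{3} = \left(-10\right) \frac{4}{3} = - \frac{40}{3} \approx -13.333$)
$Q{\left(m,K \right)} = -2 + 8 K$ ($Q{\left(m,K \right)} = 8 K - 2 = -2 + 8 K$)
$\sqrt{\left(13994 - 24709\right) + Q{\left(I,59 \right)}} = \sqrt{\left(13994 - 24709\right) + \left(-2 + 8 \cdot 59\right)} = \sqrt{-10715 + \left(-2 + 472\right)} = \sqrt{-10715 + 470} = \sqrt{-10245} = i \sqrt{10245}$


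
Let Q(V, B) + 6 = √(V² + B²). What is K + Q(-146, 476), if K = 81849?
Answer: 81843 + 2*√61973 ≈ 82341.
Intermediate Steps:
Q(V, B) = -6 + √(B² + V²) (Q(V, B) = -6 + √(V² + B²) = -6 + √(B² + V²))
K + Q(-146, 476) = 81849 + (-6 + √(476² + (-146)²)) = 81849 + (-6 + √(226576 + 21316)) = 81849 + (-6 + √247892) = 81849 + (-6 + 2*√61973) = 81843 + 2*√61973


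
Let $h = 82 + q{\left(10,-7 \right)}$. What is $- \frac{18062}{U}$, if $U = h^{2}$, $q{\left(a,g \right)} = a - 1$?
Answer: $- \frac{18062}{8281} \approx -2.1811$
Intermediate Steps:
$q{\left(a,g \right)} = -1 + a$ ($q{\left(a,g \right)} = a - 1 = -1 + a$)
$h = 91$ ($h = 82 + \left(-1 + 10\right) = 82 + 9 = 91$)
$U = 8281$ ($U = 91^{2} = 8281$)
$- \frac{18062}{U} = - \frac{18062}{8281}$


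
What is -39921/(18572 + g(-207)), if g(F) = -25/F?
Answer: -8263647/3844429 ≈ -2.1495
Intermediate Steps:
-39921/(18572 + g(-207)) = -39921/(18572 - 25/(-207)) = -39921/(18572 - 25*(-1/207)) = -39921/(18572 + 25/207) = -39921/3844429/207 = -39921*207/3844429 = -8263647/3844429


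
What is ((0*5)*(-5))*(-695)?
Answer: 0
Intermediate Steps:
((0*5)*(-5))*(-695) = (0*(-5))*(-695) = 0*(-695) = 0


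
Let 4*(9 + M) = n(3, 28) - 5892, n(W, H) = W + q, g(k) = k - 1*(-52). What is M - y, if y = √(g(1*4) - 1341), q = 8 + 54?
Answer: -5863/4 - I*√1285 ≈ -1465.8 - 35.847*I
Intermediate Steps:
q = 62
g(k) = 52 + k (g(k) = k + 52 = 52 + k)
y = I*√1285 (y = √((52 + 1*4) - 1341) = √((52 + 4) - 1341) = √(56 - 1341) = √(-1285) = I*√1285 ≈ 35.847*I)
n(W, H) = 62 + W (n(W, H) = W + 62 = 62 + W)
M = -5863/4 (M = -9 + ((62 + 3) - 5892)/4 = -9 + (65 - 5892)/4 = -9 + (¼)*(-5827) = -9 - 5827/4 = -5863/4 ≈ -1465.8)
M - y = -5863/4 - I*√1285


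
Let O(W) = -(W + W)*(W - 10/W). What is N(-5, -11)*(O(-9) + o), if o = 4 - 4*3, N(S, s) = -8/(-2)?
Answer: -600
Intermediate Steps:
N(S, s) = 4 (N(S, s) = -8*(-1/2) = 4)
o = -8 (o = 4 - 12 = -8)
O(W) = -2*W*(W - 10/W)
N(-5, -11)*(O(-9) + o) = 4*((20 - 2*(-9)**2) - 8) = 4*((20 - 2*81) - 8) = 4*((20 - 162) - 8) = 4*(-142 - 8) = 4*(-150) = -600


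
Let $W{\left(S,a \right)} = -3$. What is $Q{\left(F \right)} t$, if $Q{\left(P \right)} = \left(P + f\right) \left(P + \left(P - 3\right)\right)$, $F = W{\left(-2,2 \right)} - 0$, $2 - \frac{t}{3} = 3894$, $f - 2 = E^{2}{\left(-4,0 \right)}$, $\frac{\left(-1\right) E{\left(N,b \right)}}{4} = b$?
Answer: $-105084$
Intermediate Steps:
$E{\left(N,b \right)} = - 4 b$
$f = 2$ ($f = 2 + \left(\left(-4\right) 0\right)^{2} = 2 + 0^{2} = 2 + 0 = 2$)
$t = -11676$ ($t = 6 - 11682 = -11676$)
$F = -3$ ($F = -3 - 0 = -3 + 0 = -3$)
$Q{\left(P \right)} = \left(-3 + 2 P\right) \left(2 + P\right)$ ($Q{\left(P \right)} = \left(P + 2\right) \left(P + \left(P - 3\right)\right) = \left(2 + P\right) \left(P + \left(-3 + P\right)\right) = \left(2 + P\right) \left(-3 + 2 P\right) = \left(-3 + 2 P\right) \left(2 + P\right)$)
$Q{\left(F \right)} t = \left(-6 - 3 + 2 \left(-3\right)^{2}\right) \left(-11676\right) = \left(-6 - 3 + 2 \cdot 9\right) \left(-11676\right) = \left(-6 - 3 + 18\right) \left(-11676\right) = 9 \left(-11676\right) = -105084$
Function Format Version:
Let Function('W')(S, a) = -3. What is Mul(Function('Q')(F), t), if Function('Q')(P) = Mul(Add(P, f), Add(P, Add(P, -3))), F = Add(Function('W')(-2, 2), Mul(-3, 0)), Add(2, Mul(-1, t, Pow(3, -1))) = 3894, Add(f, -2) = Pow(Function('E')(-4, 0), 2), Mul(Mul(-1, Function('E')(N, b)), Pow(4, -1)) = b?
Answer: -105084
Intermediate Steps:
Function('E')(N, b) = Mul(-4, b)
f = 2 (f = Add(2, Pow(Mul(-4, 0), 2)) = Add(2, Pow(0, 2)) = Add(2, 0) = 2)
t = -11676 (t = Add(6, Mul(-3, 3894)) = Add(6, -11682) = -11676)
F = -3 (F = Add(-3, Mul(-3, 0)) = Add(-3, 0) = -3)
Function('Q')(P) = Mul(Add(-3, Mul(2, P)), Add(2, P)) (Function('Q')(P) = Mul(Add(P, 2), Add(P, Add(P, -3))) = Mul(Add(2, P), Add(P, Add(-3, P))) = Mul(Add(2, P), Add(-3, Mul(2, P))) = Mul(Add(-3, Mul(2, P)), Add(2, P)))
Mul(Function('Q')(F), t) = Mul(Add(-6, -3, Mul(2, Pow(-3, 2))), -11676) = Mul(Add(-6, -3, Mul(2, 9)), -11676) = Mul(Add(-6, -3, 18), -11676) = Mul(9, -11676) = -105084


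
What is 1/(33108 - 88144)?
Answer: -1/55036 ≈ -1.8170e-5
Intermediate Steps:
1/(33108 - 88144) = 1/(-55036) = -1/55036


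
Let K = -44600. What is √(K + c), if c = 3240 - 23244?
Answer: 2*I*√16151 ≈ 254.17*I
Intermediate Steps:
c = -20004
√(K + c) = √(-44600 - 20004) = √(-64604) = 2*I*√16151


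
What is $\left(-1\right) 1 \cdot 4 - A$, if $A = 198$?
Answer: $-202$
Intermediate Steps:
$\left(-1\right) 1 \cdot 4 - A = \left(-1\right) 1 \cdot 4 - 198 = \left(-1\right) 4 - 198 = -4 - 198 = -202$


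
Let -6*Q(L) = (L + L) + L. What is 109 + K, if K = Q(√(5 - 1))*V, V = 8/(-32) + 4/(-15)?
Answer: 6571/60 ≈ 109.52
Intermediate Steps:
Q(L) = -L/2 (Q(L) = -((L + L) + L)/6 = -(2*L + L)/6 = -L/2)
V = -31/60 (V = 8*(-1/32) + 4*(-1/15) = -¼ - 4/15 = -31/60 ≈ -0.51667)
K = 31/60 (K = -√(5 - 1)/2*(-31/60) = -√4/2*(-31/60) = -½*2*(-31/60) = -1*(-31/60) = 31/60 ≈ 0.51667)
109 + K = 109 + 31/60 = 6571/60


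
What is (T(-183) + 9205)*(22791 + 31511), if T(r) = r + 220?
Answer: 501859084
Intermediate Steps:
T(r) = 220 + r
(T(-183) + 9205)*(22791 + 31511) = ((220 - 183) + 9205)*(22791 + 31511) = (37 + 9205)*54302 = 9242*54302 = 501859084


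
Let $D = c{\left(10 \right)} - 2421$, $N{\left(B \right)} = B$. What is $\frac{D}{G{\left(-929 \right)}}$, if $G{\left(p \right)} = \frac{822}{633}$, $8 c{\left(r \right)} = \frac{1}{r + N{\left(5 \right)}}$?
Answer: $- \frac{61299509}{32880} \approx -1864.3$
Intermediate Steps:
$c{\left(r \right)} = \frac{1}{8 \left(5 + r\right)}$ ($c{\left(r \right)} = \frac{1}{8 \left(r + 5\right)} = \frac{1}{8 \left(5 + r\right)}$)
$G{\left(p \right)} = \frac{274}{211}$ ($G{\left(p \right)} = 822 \cdot \frac{1}{633} = \frac{274}{211}$)
$D = - \frac{290519}{120}$ ($D = \frac{1}{8 \left(5 + 10\right)} - 2421 = \frac{1}{8 \cdot 15} - 2421 = \frac{1}{8} \cdot \frac{1}{15} - 2421 = \frac{1}{120} - 2421 = - \frac{290519}{120} \approx -2421.0$)
$\frac{D}{G{\left(-929 \right)}} = - \frac{290519}{120 \cdot \frac{274}{211}} = \left(- \frac{290519}{120}\right) \frac{211}{274} = - \frac{61299509}{32880}$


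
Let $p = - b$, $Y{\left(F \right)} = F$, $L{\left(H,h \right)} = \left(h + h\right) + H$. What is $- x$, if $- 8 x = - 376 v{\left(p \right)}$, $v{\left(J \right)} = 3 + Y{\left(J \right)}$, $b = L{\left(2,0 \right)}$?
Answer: $-47$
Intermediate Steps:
$L{\left(H,h \right)} = H + 2 h$ ($L{\left(H,h \right)} = 2 h + H = H + 2 h$)
$b = 2$ ($b = 2 + 2 \cdot 0 = 2 + 0 = 2$)
$p = -2$ ($p = \left(-1\right) 2 = -2$)
$v{\left(J \right)} = 3 + J$
$x = 47$ ($x = - \frac{\left(-376\right) \left(3 - 2\right)}{8} = - \frac{\left(-376\right) 1}{8} = \left(- \frac{1}{8}\right) \left(-376\right) = 47$)
$- x = \left(-1\right) 47 = -47$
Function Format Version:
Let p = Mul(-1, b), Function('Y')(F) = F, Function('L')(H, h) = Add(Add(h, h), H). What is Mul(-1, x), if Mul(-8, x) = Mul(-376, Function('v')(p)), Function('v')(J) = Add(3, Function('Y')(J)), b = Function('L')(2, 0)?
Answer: -47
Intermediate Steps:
Function('L')(H, h) = Add(H, Mul(2, h)) (Function('L')(H, h) = Add(Mul(2, h), H) = Add(H, Mul(2, h)))
b = 2 (b = Add(2, Mul(2, 0)) = Add(2, 0) = 2)
p = -2 (p = Mul(-1, 2) = -2)
Function('v')(J) = Add(3, J)
x = 47 (x = Mul(Rational(-1, 8), Mul(-376, Add(3, -2))) = Mul(Rational(-1, 8), Mul(-376, 1)) = Mul(Rational(-1, 8), -376) = 47)
Mul(-1, x) = Mul(-1, 47) = -47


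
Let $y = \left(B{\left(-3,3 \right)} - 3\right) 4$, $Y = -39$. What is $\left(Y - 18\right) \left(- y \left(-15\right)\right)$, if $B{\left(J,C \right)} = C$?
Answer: $0$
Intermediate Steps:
$y = 0$ ($y = \left(3 - 3\right) 4 = 0 \cdot 4 = 0$)
$\left(Y - 18\right) \left(- y \left(-15\right)\right) = \left(-39 - 18\right) \left(- 0 \left(-15\right)\right) = - 57 \left(\left(-1\right) 0\right) = \left(-57\right) 0 = 0$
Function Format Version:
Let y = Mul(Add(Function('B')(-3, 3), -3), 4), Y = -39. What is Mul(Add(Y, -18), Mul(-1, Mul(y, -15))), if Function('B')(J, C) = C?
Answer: 0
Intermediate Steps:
y = 0 (y = Mul(Add(3, -3), 4) = Mul(0, 4) = 0)
Mul(Add(Y, -18), Mul(-1, Mul(y, -15))) = Mul(Add(-39, -18), Mul(-1, Mul(0, -15))) = Mul(-57, Mul(-1, 0)) = Mul(-57, 0) = 0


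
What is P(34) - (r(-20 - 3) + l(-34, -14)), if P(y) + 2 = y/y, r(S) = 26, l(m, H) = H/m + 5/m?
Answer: -927/34 ≈ -27.265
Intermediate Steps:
l(m, H) = 5/m + H/m
P(y) = -1 (P(y) = -2 + y/y = -2 + 1 = -1)
P(34) - (r(-20 - 3) + l(-34, -14)) = -1 - (26 + (5 - 14)/(-34)) = -1 - (26 - 1/34*(-9)) = -1 - (26 + 9/34) = -1 - 1*893/34 = -1 - 893/34 = -927/34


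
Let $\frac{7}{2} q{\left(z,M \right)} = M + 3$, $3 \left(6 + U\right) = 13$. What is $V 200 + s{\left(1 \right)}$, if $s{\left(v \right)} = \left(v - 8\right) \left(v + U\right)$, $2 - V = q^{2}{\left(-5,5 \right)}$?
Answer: $- \frac{94114}{147} \approx -640.23$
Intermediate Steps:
$U = - \frac{5}{3}$ ($U = -6 + \frac{1}{3} \cdot 13 = -6 + \frac{13}{3} = - \frac{5}{3} \approx -1.6667$)
$q{\left(z,M \right)} = \frac{6}{7} + \frac{2 M}{7}$ ($q{\left(z,M \right)} = \frac{2 \left(M + 3\right)}{7} = \frac{2 \left(3 + M\right)}{7} = \frac{6}{7} + \frac{2 M}{7}$)
$V = - \frac{158}{49}$ ($V = 2 - \left(\frac{6}{7} + \frac{2}{7} \cdot 5\right)^{2} = 2 - \left(\frac{6}{7} + \frac{10}{7}\right)^{2} = 2 - \left(\frac{16}{7}\right)^{2} = 2 - \frac{256}{49} = - \frac{158}{49} \approx -3.2245$)
$s{\left(v \right)} = \left(-8 + v\right) \left(- \frac{5}{3} + v\right)$ ($s{\left(v \right)} = \left(v - 8\right) \left(v - \frac{5}{3}\right) = \left(-8 + v\right) \left(- \frac{5}{3} + v\right)$)
$V 200 + s{\left(1 \right)} = \left(- \frac{158}{49}\right) 200 + \left(\frac{40}{3} + 1^{2} - \frac{29}{3}\right) = - \frac{31600}{49} + \left(\frac{40}{3} + 1 - \frac{29}{3}\right) = - \frac{31600}{49} + \frac{14}{3} = - \frac{94114}{147}$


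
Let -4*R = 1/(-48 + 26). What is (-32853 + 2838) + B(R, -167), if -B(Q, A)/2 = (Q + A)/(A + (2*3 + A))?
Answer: -433191175/14432 ≈ -30016.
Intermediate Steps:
R = 1/88 (R = -1/(4*(-48 + 26)) = -1/4/(-22) = -1/4*(-1/22) = 1/88 ≈ 0.011364)
B(Q, A) = -2*(A + Q)/(6 + 2*A) (B(Q, A) = -2*(Q + A)/(A + (2*3 + A)) = -2*(A + Q)/(A + (6 + A)) = -2*(A + Q)/(6 + 2*A))
(-32853 + 2838) + B(R, -167) = (-32853 + 2838) + (-1*(-167) - 1*1/88)/(3 - 167) = -30015 + (167 - 1/88)/(-164) = -30015 - 1/164*14695/88 = -30015 - 14695/14432 = -433191175/14432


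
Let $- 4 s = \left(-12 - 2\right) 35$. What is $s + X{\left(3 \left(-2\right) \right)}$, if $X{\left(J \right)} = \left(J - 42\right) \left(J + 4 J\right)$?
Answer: $\frac{3125}{2} \approx 1562.5$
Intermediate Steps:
$s = \frac{245}{2}$ ($s = - \frac{\left(-12 - 2\right) 35}{4} = - \frac{\left(-14\right) 35}{4} = \left(- \frac{1}{4}\right) \left(-490\right) = \frac{245}{2} \approx 122.5$)
$X{\left(J \right)} = 5 J \left(-42 + J\right)$ ($X{\left(J \right)} = \left(-42 + J\right) 5 J = 5 J \left(-42 + J\right)$)
$s + X{\left(3 \left(-2\right) \right)} = \frac{245}{2} + 5 \cdot 3 \left(-2\right) \left(-42 + 3 \left(-2\right)\right) = \frac{245}{2} + 5 \left(-6\right) \left(-42 - 6\right) = \frac{245}{2} + 5 \left(-6\right) \left(-48\right) = \frac{245}{2} + 1440 = \frac{3125}{2}$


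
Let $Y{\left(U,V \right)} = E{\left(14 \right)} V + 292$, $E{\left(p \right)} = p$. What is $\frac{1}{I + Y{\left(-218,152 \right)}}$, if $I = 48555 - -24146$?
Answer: $\frac{1}{75121} \approx 1.3312 \cdot 10^{-5}$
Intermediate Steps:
$I = 72701$ ($I = 48555 + 24146 = 72701$)
$Y{\left(U,V \right)} = 292 + 14 V$ ($Y{\left(U,V \right)} = 14 V + 292 = 292 + 14 V$)
$\frac{1}{I + Y{\left(-218,152 \right)}} = \frac{1}{72701 + \left(292 + 14 \cdot 152\right)} = \frac{1}{72701 + \left(292 + 2128\right)} = \frac{1}{72701 + 2420} = \frac{1}{75121}$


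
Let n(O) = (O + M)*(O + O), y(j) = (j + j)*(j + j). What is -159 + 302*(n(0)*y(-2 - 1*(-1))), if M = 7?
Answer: -159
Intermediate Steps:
y(j) = 4*j² (y(j) = (2*j)*(2*j) = 4*j²)
n(O) = 2*O*(7 + O) (n(O) = (O + 7)*(O + O) = (7 + O)*(2*O) = 2*O*(7 + O))
-159 + 302*(n(0)*y(-2 - 1*(-1))) = -159 + 302*((2*0*(7 + 0))*(4*(-2 - 1*(-1))²)) = -159 + 302*((2*0*7)*(4*(-2 + 1)²)) = -159 + 302*(0*(4*(-1)²)) = -159 + 302*(0*(4*1)) = -159 + 302*(0*4) = -159 + 302*0 = -159 + 0 = -159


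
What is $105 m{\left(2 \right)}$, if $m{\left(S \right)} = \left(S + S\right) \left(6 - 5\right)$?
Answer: $420$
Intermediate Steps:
$m{\left(S \right)} = 2 S$ ($m{\left(S \right)} = 2 S 1 = 2 S$)
$105 m{\left(2 \right)} = 105 \cdot 2 \cdot 2 = 105 \cdot 4 = 420$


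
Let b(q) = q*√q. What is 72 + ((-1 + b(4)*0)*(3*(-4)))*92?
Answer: 1176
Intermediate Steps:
b(q) = q^(3/2)
72 + ((-1 + b(4)*0)*(3*(-4)))*92 = 72 + ((-1 + 4^(3/2)*0)*(3*(-4)))*92 = 72 + ((-1 + 8*0)*(-12))*92 = 72 + ((-1 + 0)*(-12))*92 = 72 - 1*(-12)*92 = 72 + 12*92 = 72 + 1104 = 1176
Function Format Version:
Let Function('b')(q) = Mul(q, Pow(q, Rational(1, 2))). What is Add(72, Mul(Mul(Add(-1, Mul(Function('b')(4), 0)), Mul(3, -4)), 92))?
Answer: 1176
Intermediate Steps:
Function('b')(q) = Pow(q, Rational(3, 2))
Add(72, Mul(Mul(Add(-1, Mul(Function('b')(4), 0)), Mul(3, -4)), 92)) = Add(72, Mul(Mul(Add(-1, Mul(Pow(4, Rational(3, 2)), 0)), Mul(3, -4)), 92)) = Add(72, Mul(Mul(Add(-1, Mul(8, 0)), -12), 92)) = Add(72, Mul(Mul(Add(-1, 0), -12), 92)) = Add(72, Mul(Mul(-1, -12), 92)) = Add(72, Mul(12, 92)) = Add(72, 1104) = 1176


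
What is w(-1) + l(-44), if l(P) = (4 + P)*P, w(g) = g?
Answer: 1759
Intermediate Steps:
l(P) = P*(4 + P)
w(-1) + l(-44) = -1 - 44*(4 - 44) = -1 - 44*(-40) = -1 + 1760 = 1759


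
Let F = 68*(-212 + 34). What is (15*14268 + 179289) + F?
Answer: 381205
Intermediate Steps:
F = -12104 (F = 68*(-178) = -12104)
(15*14268 + 179289) + F = (15*14268 + 179289) - 12104 = (214020 + 179289) - 12104 = 393309 - 12104 = 381205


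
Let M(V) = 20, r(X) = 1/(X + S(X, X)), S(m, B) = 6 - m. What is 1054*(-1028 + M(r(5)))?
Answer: -1062432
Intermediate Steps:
r(X) = ⅙ (r(X) = 1/(X + (6 - X)) = 1/6 = ⅙)
1054*(-1028 + M(r(5))) = 1054*(-1028 + 20) = 1054*(-1008) = -1062432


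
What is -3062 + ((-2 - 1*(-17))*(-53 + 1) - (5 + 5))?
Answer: -3852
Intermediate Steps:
-3062 + ((-2 - 1*(-17))*(-53 + 1) - (5 + 5)) = -3062 + ((-2 + 17)*(-52) - 1*10) = -3062 + (15*(-52) - 10) = -3062 + (-780 - 10) = -3062 - 790 = -3852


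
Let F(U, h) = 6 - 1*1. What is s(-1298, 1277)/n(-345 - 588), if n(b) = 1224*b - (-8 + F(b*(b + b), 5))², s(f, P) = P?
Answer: -1277/1142001 ≈ -0.0011182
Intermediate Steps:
F(U, h) = 5 (F(U, h) = 6 - 1 = 5)
n(b) = -9 + 1224*b (n(b) = 1224*b - (-8 + 5)² = 1224*b - 1*(-3)² = 1224*b - 1*9 = 1224*b - 9 = -9 + 1224*b)
s(-1298, 1277)/n(-345 - 588) = 1277/(-9 + 1224*(-345 - 588)) = 1277/(-9 + 1224*(-933)) = 1277/(-9 - 1141992) = 1277/(-1142001) = 1277*(-1/1142001) = -1277/1142001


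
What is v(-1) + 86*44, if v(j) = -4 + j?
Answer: 3779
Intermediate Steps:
v(-1) + 86*44 = (-4 - 1) + 86*44 = -5 + 3784 = 3779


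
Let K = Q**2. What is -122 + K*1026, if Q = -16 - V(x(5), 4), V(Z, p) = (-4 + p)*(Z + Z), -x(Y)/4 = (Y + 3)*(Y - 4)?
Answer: 262534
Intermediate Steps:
x(Y) = -4*(-4 + Y)*(3 + Y) (x(Y) = -4*(Y + 3)*(Y - 4) = -4*(3 + Y)*(-4 + Y) = -4*(-4 + Y)*(3 + Y))
V(Z, p) = 2*Z*(-4 + p) (V(Z, p) = (-4 + p)*(2*Z) = 2*Z*(-4 + p))
Q = -16 (Q = -16 - 2*(48 - 4*5**2 + 4*5)*(-4 + 4) = -16 - 2*(48 - 4*25 + 20)*0 = -16 - 2*(48 - 100 + 20)*0 = -16 - 2*(-32)*0 = -16 - 1*0 = -16 + 0 = -16)
K = 256 (K = (-16)**2 = 256)
-122 + K*1026 = -122 + 256*1026 = -122 + 262656 = 262534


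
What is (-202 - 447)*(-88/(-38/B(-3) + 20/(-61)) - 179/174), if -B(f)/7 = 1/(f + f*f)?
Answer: 730343713/299454 ≈ 2438.9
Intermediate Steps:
B(f) = -7/(f + f**2) (B(f) = -7/(f + f*f) = -7/(f + f**2))
(-202 - 447)*(-88/(-38/B(-3) + 20/(-61)) - 179/174) = (-202 - 447)*(-88/(-38/((-7/(-3*(1 - 3)))) + 20/(-61)) - 179/174) = -649*(-88/(-38/((-7*(-1/3)/(-2))) + 20*(-1/61)) - 179*1/174) = -649*(-88/(-38/((-7*(-1/3)*(-1/2))) - 20/61) - 179/174) = -649*(-88/(-38/(-7/6) - 20/61) - 179/174) = -649*(-88/(-38*(-6/7) - 20/61) - 179/174) = -649*(-88/(228/7 - 20/61) - 179/174) = -649*(-88/13768/427 - 179/174) = -649*(-88*427/13768 - 179/174) = -649*(-4697/1721 - 179/174) = -649*(-1125337/299454) = 730343713/299454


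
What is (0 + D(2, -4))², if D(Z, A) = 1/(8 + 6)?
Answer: 1/196 ≈ 0.0051020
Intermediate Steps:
D(Z, A) = 1/14
(0 + D(2, -4))² = (0 + 1/14)² = (1/14)² = 1/196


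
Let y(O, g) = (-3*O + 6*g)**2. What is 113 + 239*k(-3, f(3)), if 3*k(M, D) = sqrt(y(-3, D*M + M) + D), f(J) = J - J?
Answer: 830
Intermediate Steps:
f(J) = 0
k(M, D) = sqrt(D + 9*(-3 - 2*M - 2*D*M)**2)/3 (k(M, D) = sqrt(9*(-3 - 2*(D*M + M))**2 + D)/3 = sqrt(9*(-3 - 2*(M + D*M))**2 + D)/3 = sqrt(9*(-3 + (-2*M - 2*D*M))**2 + D)/3 = sqrt(9*(-3 - 2*M - 2*D*M)**2 + D)/3 = sqrt(D + 9*(-3 - 2*M - 2*D*M)**2)/3)
113 + 239*k(-3, f(3)) = 113 + 239*(sqrt(0 + 9*(3 + 2*(-3)*(1 + 0))**2)/3) = 113 + 239*(sqrt(0 + 9*(3 + 2*(-3)*1)**2)/3) = 113 + 239*(sqrt(0 + 9*(3 - 6)**2)/3) = 113 + 239*(sqrt(0 + 9*(-3)**2)/3) = 113 + 239*(sqrt(0 + 9*9)/3) = 113 + 239*(sqrt(0 + 81)/3) = 113 + 239*(sqrt(81)/3) = 113 + 239*((1/3)*9) = 113 + 239*3 = 113 + 717 = 830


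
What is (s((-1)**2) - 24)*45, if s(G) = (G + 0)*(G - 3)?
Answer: -1170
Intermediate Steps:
s(G) = G*(-3 + G)
(s((-1)**2) - 24)*45 = ((-1)**2*(-3 + (-1)**2) - 24)*45 = (1*(-3 + 1) - 24)*45 = (1*(-2) - 24)*45 = (-2 - 24)*45 = -26*45 = -1170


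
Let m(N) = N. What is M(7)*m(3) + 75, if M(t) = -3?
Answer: 66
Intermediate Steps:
M(7)*m(3) + 75 = -3*3 + 75 = -9 + 75 = 66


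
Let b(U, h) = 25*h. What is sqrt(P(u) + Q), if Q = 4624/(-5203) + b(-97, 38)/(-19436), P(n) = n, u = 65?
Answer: sqrt(732052770978)/106898 ≈ 8.0039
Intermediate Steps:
Q = -1102499/1175878 (Q = 4624/(-5203) + (25*38)/(-19436) = 4624*(-1/5203) + 950*(-1/19436) = -4624/5203 - 475/9718 = -1102499/1175878 ≈ -0.93760)
sqrt(P(u) + Q) = sqrt(65 - 1102499/1175878) = sqrt(75329571/1175878) = sqrt(732052770978)/106898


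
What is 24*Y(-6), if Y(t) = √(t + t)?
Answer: 48*I*√3 ≈ 83.138*I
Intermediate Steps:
Y(t) = √2*√t (Y(t) = √(2*t) = √2*√t)
24*Y(-6) = 24*(√2*√(-6)) = 24*(√2*(I*√6)) = 24*(2*I*√3) = 48*I*√3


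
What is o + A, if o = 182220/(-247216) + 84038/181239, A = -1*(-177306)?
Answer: 1986053776471643/11201295156 ≈ 1.7731e+5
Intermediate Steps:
A = 177306
o = -3062458093/11201295156 (o = 182220*(-1/247216) + 84038*(1/181239) = -45555/61804 + 84038/181239 = -3062458093/11201295156 ≈ -0.27340)
o + A = -3062458093/11201295156 + 177306 = 1986053776471643/11201295156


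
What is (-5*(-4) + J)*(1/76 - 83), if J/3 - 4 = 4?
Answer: -69377/19 ≈ -3651.4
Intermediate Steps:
J = 24 (J = 12 + 3*4 = 12 + 12 = 24)
(-5*(-4) + J)*(1/76 - 83) = (-5*(-4) + 24)*(1/76 - 83) = (20 + 24)*(1/76 - 83) = 44*(-6307/76) = -69377/19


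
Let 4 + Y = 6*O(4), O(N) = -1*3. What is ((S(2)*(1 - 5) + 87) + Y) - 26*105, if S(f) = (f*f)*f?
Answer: -2697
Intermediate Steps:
S(f) = f³ (S(f) = f²*f = f³)
O(N) = -3
Y = -22 (Y = -4 + 6*(-3) = -4 - 18 = -22)
((S(2)*(1 - 5) + 87) + Y) - 26*105 = ((2³*(1 - 5) + 87) - 22) - 26*105 = ((8*(-4) + 87) - 22) - 2730 = ((-32 + 87) - 22) - 2730 = (55 - 22) - 2730 = 33 - 2730 = -2697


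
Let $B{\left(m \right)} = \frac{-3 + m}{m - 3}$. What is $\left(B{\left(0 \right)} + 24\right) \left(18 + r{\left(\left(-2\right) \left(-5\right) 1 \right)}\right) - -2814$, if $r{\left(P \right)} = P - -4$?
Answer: $3614$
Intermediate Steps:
$r{\left(P \right)} = 4 + P$ ($r{\left(P \right)} = P + 4 = 4 + P$)
$B{\left(m \right)} = 1$ ($B{\left(m \right)} = \frac{-3 + m}{-3 + m} = 1$)
$\left(B{\left(0 \right)} + 24\right) \left(18 + r{\left(\left(-2\right) \left(-5\right) 1 \right)}\right) - -2814 = \left(1 + 24\right) \left(18 + \left(4 + \left(-2\right) \left(-5\right) 1\right)\right) - -2814 = 25 \left(18 + \left(4 + 10 \cdot 1\right)\right) + 2814 = 25 \left(18 + \left(4 + 10\right)\right) + 2814 = 25 \left(18 + 14\right) + 2814 = 25 \cdot 32 + 2814 = 800 + 2814 = 3614$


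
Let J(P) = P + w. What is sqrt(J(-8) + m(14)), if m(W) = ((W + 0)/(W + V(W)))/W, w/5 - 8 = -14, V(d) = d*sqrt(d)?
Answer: I*sqrt(38 - 1/(14 + 14*sqrt(14))) ≈ 6.1632*I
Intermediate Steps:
V(d) = d**(3/2)
w = -30 (w = 40 + 5*(-14) = 40 - 70 = -30)
m(W) = 1/(W + W**(3/2)) (m(W) = ((W + 0)/(W + W**(3/2)))/W = (W/(W + W**(3/2)))/W = 1/(W + W**(3/2)))
J(P) = -30 + P (J(P) = P - 30 = -30 + P)
sqrt(J(-8) + m(14)) = sqrt((-30 - 8) + 1/(14 + 14**(3/2))) = sqrt(-38 + 1/(14 + 14*sqrt(14)))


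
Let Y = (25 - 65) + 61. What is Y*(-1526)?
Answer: -32046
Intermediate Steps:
Y = 21 (Y = -40 + 61 = 21)
Y*(-1526) = 21*(-1526) = -32046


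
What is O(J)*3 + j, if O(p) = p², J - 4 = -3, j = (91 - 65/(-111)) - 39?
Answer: 6170/111 ≈ 55.586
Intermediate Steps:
j = 5837/111 (j = (91 - 65*(-1/111)) - 39 = (91 + 65/111) - 39 = 10166/111 - 39 = 5837/111 ≈ 52.586)
J = 1 (J = 4 - 3 = 1)
O(J)*3 + j = 1²*3 + 5837/111 = 1*3 + 5837/111 = 3 + 5837/111 = 6170/111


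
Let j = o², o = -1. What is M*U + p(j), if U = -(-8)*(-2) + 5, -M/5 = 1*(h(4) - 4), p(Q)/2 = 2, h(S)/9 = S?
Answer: 1764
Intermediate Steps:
h(S) = 9*S
j = 1 (j = (-1)² = 1)
p(Q) = 4 (p(Q) = 2*2 = 4)
M = -160 (M = -5*(9*4 - 4) = -5*(36 - 4) = -5*32 = -160)
U = -11 (U = -4*4 + 5 = -16 + 5 = -11)
M*U + p(j) = -160*(-11) + 4 = 1760 + 4 = 1764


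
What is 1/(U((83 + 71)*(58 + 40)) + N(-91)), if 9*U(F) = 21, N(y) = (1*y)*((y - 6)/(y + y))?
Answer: -6/277 ≈ -0.021661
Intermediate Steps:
N(y) = -3 + y/2 (N(y) = y*((-6 + y)/((2*y))) = y*((-6 + y)*(1/(2*y))) = y*((-6 + y)/(2*y)) = -3 + y/2)
U(F) = 7/3 (U(F) = (1/9)*21 = 7/3)
1/(U((83 + 71)*(58 + 40)) + N(-91)) = 1/(7/3 + (-3 + (1/2)*(-91))) = 1/(7/3 + (-3 - 91/2)) = 1/(7/3 - 97/2) = 1/(-277/6) = -6/277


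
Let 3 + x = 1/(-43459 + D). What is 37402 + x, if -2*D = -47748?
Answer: 732459414/19585 ≈ 37399.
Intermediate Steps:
D = 23874 (D = -½*(-47748) = 23874)
x = -58756/19585 (x = -3 + 1/(-43459 + 23874) = -3 + 1/(-19585) = -3 - 1/19585 = -58756/19585 ≈ -3.0000)
37402 + x = 37402 - 58756/19585 = 732459414/19585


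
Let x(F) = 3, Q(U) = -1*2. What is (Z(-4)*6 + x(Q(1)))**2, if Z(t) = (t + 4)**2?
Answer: 9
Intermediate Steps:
Q(U) = -2
Z(t) = (4 + t)**2
(Z(-4)*6 + x(Q(1)))**2 = ((4 - 4)**2*6 + 3)**2 = (0**2*6 + 3)**2 = (0*6 + 3)**2 = (0 + 3)**2 = 3**2 = 9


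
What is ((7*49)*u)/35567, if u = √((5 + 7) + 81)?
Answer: 49*√93/5081 ≈ 0.093001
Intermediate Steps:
u = √93 (u = √(12 + 81) = √93 ≈ 9.6436)
((7*49)*u)/35567 = ((7*49)*√93)/35567 = (343*√93)*(1/35567) = 49*√93/5081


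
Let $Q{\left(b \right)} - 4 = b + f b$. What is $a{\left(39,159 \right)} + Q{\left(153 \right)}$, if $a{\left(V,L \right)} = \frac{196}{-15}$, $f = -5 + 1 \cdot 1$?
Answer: $- \frac{7021}{15} \approx -468.07$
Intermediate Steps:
$f = -4$ ($f = -5 + 1 = -4$)
$a{\left(V,L \right)} = - \frac{196}{15}$ ($a{\left(V,L \right)} = 196 \left(- \frac{1}{15}\right) = - \frac{196}{15}$)
$Q{\left(b \right)} = 4 - 3 b$ ($Q{\left(b \right)} = 4 + \left(b - 4 b\right) = 4 - 3 b$)
$a{\left(39,159 \right)} + Q{\left(153 \right)} = - \frac{196}{15} + \left(4 - 459\right) = - \frac{196}{15} - 455 = - \frac{7021}{15}$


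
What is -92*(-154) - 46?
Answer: 14122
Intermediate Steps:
-92*(-154) - 46 = 14168 - 46 = 14122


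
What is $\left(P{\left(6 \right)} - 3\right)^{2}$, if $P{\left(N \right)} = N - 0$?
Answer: $9$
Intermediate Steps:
$P{\left(N \right)} = N$ ($P{\left(N \right)} = N + 0 = N$)
$\left(P{\left(6 \right)} - 3\right)^{2} = \left(6 - 3\right)^{2} = 3^{2} = 9$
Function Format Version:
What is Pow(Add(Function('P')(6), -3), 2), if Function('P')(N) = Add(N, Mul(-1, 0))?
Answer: 9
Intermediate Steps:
Function('P')(N) = N (Function('P')(N) = Add(N, 0) = N)
Pow(Add(Function('P')(6), -3), 2) = Pow(Add(6, -3), 2) = Pow(3, 2) = 9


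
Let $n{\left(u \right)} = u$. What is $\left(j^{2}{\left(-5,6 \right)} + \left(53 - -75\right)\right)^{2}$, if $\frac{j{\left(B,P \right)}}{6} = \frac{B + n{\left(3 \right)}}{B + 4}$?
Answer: $73984$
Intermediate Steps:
$j{\left(B,P \right)} = \frac{6 \left(3 + B\right)}{4 + B}$ ($j{\left(B,P \right)} = 6 \frac{B + 3}{B + 4} = 6 \frac{3 + B}{4 + B} = \frac{6 \left(3 + B\right)}{4 + B}$)
$\left(j^{2}{\left(-5,6 \right)} + \left(53 - -75\right)\right)^{2} = \left(\left(\frac{6 \left(3 - 5\right)}{4 - 5}\right)^{2} + \left(53 - -75\right)\right)^{2} = \left(\left(6 \frac{1}{-1} \left(-2\right)\right)^{2} + \left(53 + 75\right)\right)^{2} = \left(\left(6 \left(-1\right) \left(-2\right)\right)^{2} + 128\right)^{2} = \left(12^{2} + 128\right)^{2} = \left(144 + 128\right)^{2} = 272^{2} = 73984$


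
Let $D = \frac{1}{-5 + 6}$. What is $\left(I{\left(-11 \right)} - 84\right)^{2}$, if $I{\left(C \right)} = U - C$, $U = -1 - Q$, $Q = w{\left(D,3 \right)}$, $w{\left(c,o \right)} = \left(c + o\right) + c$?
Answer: $6241$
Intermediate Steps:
$D = 1$ ($D = 1^{-1} = 1$)
$w{\left(c,o \right)} = o + 2 c$
$Q = 5$ ($Q = 3 + 2 \cdot 1 = 3 + 2 = 5$)
$U = -6$ ($U = -1 - 5 = -6$)
$I{\left(C \right)} = -6 - C$
$\left(I{\left(-11 \right)} - 84\right)^{2} = \left(\left(-6 - -11\right) - 84\right)^{2} = \left(\left(-6 + 11\right) - 84\right)^{2} = \left(5 - 84\right)^{2} = \left(-79\right)^{2} = 6241$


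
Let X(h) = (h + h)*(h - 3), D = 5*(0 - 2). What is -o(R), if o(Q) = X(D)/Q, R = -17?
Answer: 260/17 ≈ 15.294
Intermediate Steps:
D = -10 (D = 5*(-2) = -10)
X(h) = 2*h*(-3 + h) (X(h) = (2*h)*(-3 + h) = 2*h*(-3 + h))
o(Q) = 260/Q (o(Q) = (2*(-10)*(-3 - 10))/Q = (2*(-10)*(-13))/Q = 260/Q)
-o(R) = -260/(-17) = -260*(-1)/17 = -1*(-260/17) = 260/17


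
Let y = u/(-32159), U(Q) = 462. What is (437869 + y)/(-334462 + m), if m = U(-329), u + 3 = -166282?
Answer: -880099716/671319125 ≈ -1.3110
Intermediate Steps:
u = -166285 (u = -3 - 166282 = -166285)
m = 462
y = 166285/32159 (y = -166285/(-32159) = -166285*(-1/32159) = 166285/32159 ≈ 5.1707)
(437869 + y)/(-334462 + m) = (437869 + 166285/32159)/(-334462 + 462) = (14081595456/32159)/(-334000) = (14081595456/32159)*(-1/334000) = -880099716/671319125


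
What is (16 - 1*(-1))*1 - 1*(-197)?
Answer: 214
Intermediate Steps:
(16 - 1*(-1))*1 - 1*(-197) = (16 + 1)*1 + 197 = 17*1 + 197 = 17 + 197 = 214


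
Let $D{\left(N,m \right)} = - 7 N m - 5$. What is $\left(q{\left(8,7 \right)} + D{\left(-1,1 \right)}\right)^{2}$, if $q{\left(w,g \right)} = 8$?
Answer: $100$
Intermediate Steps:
$D{\left(N,m \right)} = -5 - 7 N m$ ($D{\left(N,m \right)} = - 7 N m - 5 = -5 - 7 N m$)
$\left(q{\left(8,7 \right)} + D{\left(-1,1 \right)}\right)^{2} = \left(8 - \left(5 - 7\right)\right)^{2} = \left(8 + \left(-5 + 7\right)\right)^{2} = \left(8 + 2\right)^{2} = 10^{2} = 100$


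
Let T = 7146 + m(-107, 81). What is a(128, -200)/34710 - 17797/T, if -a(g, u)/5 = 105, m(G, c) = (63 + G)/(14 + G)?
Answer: -963302941/384483827 ≈ -2.5054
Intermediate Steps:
m(G, c) = (63 + G)/(14 + G)
a(g, u) = -525 (a(g, u) = -5*105 = -525)
T = 664622/93 (T = 7146 + (63 - 107)/(14 - 107) = 7146 - 44/(-93) = 7146 - 1/93*(-44) = 7146 + 44/93 = 664622/93 ≈ 7146.5)
a(128, -200)/34710 - 17797/T = -525/34710 - 17797/664622/93 = -525*1/34710 - 17797*93/664622 = -35/2314 - 1655121/664622 = -963302941/384483827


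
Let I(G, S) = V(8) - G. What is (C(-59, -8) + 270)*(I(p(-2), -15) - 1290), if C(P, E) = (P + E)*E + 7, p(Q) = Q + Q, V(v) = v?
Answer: -1039014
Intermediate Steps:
p(Q) = 2*Q
C(P, E) = 7 + E*(E + P) (C(P, E) = (E + P)*E + 7 = E*(E + P) + 7 = 7 + E*(E + P))
I(G, S) = 8 - G
(C(-59, -8) + 270)*(I(p(-2), -15) - 1290) = ((7 + (-8)**2 - 8*(-59)) + 270)*((8 - 2*(-2)) - 1290) = ((7 + 64 + 472) + 270)*((8 - 1*(-4)) - 1290) = (543 + 270)*((8 + 4) - 1290) = 813*(12 - 1290) = 813*(-1278) = -1039014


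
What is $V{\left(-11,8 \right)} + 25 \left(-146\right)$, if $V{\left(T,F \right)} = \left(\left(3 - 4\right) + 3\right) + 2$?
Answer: $-3646$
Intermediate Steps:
$V{\left(T,F \right)} = 4$ ($V{\left(T,F \right)} = \left(\left(3 - 4\right) + 3\right) + 2 = \left(-1 + 3\right) + 2 = 2 + 2 = 4$)
$V{\left(-11,8 \right)} + 25 \left(-146\right) = 4 + 25 \left(-146\right) = 4 - 3650 = -3646$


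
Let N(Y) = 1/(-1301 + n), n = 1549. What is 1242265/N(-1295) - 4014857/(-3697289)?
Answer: 1139067158471937/3697289 ≈ 3.0808e+8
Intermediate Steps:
N(Y) = 1/248 (N(Y) = 1/(-1301 + 1549) = 1/248)
1242265/N(-1295) - 4014857/(-3697289) = 1242265/(1/248) - 4014857/(-3697289) = 1242265*248 - 4014857*(-1/3697289) = 308081720 + 4014857/3697289 = 1139067158471937/3697289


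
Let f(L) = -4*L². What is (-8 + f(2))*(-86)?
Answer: 2064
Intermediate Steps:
(-8 + f(2))*(-86) = (-8 - 4*2²)*(-86) = (-8 - 4*4)*(-86) = (-8 - 16)*(-86) = -24*(-86) = 2064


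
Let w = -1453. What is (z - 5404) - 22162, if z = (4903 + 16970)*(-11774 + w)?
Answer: -289341737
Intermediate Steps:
z = -289314171 (z = (4903 + 16970)*(-11774 - 1453) = 21873*(-13227) = -289314171)
(z - 5404) - 22162 = (-289314171 - 5404) - 22162 = -289319575 - 22162 = -289341737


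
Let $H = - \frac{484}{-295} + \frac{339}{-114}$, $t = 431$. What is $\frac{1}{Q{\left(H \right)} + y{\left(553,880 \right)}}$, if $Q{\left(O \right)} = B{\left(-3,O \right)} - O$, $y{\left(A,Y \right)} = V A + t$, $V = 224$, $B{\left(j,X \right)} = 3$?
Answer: $\frac{11210}{1393485203} \approx 8.0446 \cdot 10^{-6}$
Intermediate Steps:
$y{\left(A,Y \right)} = 431 + 224 A$ ($y{\left(A,Y \right)} = 224 A + 431 = 431 + 224 A$)
$H = - \frac{14943}{11210}$ ($H = \left(-484\right) \left(- \frac{1}{295}\right) + 339 \left(- \frac{1}{114}\right) = \frac{484}{295} - \frac{113}{38} = - \frac{14943}{11210} \approx -1.333$)
$Q{\left(O \right)} = 3 - O$
$\frac{1}{Q{\left(H \right)} + y{\left(553,880 \right)}} = \frac{1}{\left(3 - - \frac{14943}{11210}\right) + \left(431 + 224 \cdot 553\right)} = \frac{1}{\left(3 + \frac{14943}{11210}\right) + \left(431 + 123872\right)} = \frac{1}{\frac{48573}{11210} + 124303} = \frac{1}{\frac{1393485203}{11210}} = \frac{11210}{1393485203}$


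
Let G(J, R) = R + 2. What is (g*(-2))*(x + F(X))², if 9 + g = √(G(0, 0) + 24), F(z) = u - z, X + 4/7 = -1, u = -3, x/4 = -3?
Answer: 159048/49 - 17672*√26/49 ≈ 1406.9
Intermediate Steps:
x = -12 (x = 4*(-3) = -12)
X = -11/7 (X = -4/7 - 1 = -11/7 ≈ -1.5714)
G(J, R) = 2 + R
F(z) = -3 - z
g = -9 + √26 (g = -9 + √((2 + 0) + 24) = -9 + √(2 + 24) = -9 + √26 ≈ -3.9010)
(g*(-2))*(x + F(X))² = ((-9 + √26)*(-2))*(-12 + (-3 - 1*(-11/7)))² = (18 - 2*√26)*(-12 + (-3 + 11/7))² = (18 - 2*√26)*(-12 - 10/7)² = (18 - 2*√26)*(-94/7)² = (18 - 2*√26)*(8836/49) = 159048/49 - 17672*√26/49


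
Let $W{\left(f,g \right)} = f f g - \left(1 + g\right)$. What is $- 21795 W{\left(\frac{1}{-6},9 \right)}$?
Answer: $\frac{850005}{4} \approx 2.125 \cdot 10^{5}$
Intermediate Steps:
$W{\left(f,g \right)} = -1 - g + g f^{2}$ ($W{\left(f,g \right)} = f^{2} g - \left(1 + g\right) = g f^{2} - \left(1 + g\right) = -1 - g + g f^{2}$)
$- 21795 W{\left(\frac{1}{-6},9 \right)} = - 21795 \left(-1 - 9 + 9 \left(\frac{1}{-6}\right)^{2}\right) = - 21795 \left(-1 - 9 + 9 \left(- \frac{1}{6}\right)^{2}\right) = - 21795 \left(-1 - 9 + 9 \cdot \frac{1}{36}\right) = - 21795 \left(-1 - 9 + \frac{1}{4}\right) = \left(-21795\right) \left(- \frac{39}{4}\right) = \frac{850005}{4}$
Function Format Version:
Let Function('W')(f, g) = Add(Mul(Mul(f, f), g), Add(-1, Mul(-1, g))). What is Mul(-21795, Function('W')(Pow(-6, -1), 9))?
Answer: Rational(850005, 4) ≈ 2.1250e+5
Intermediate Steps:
Function('W')(f, g) = Add(-1, Mul(-1, g), Mul(g, Pow(f, 2))) (Function('W')(f, g) = Add(Mul(Pow(f, 2), g), Add(-1, Mul(-1, g))) = Add(Mul(g, Pow(f, 2)), Add(-1, Mul(-1, g))) = Add(-1, Mul(-1, g), Mul(g, Pow(f, 2))))
Mul(-21795, Function('W')(Pow(-6, -1), 9)) = Mul(-21795, Add(-1, Mul(-1, 9), Mul(9, Pow(Pow(-6, -1), 2)))) = Mul(-21795, Add(-1, -9, Mul(9, Pow(Rational(-1, 6), 2)))) = Mul(-21795, Add(-1, -9, Mul(9, Rational(1, 36)))) = Mul(-21795, Add(-1, -9, Rational(1, 4))) = Mul(-21795, Rational(-39, 4)) = Rational(850005, 4)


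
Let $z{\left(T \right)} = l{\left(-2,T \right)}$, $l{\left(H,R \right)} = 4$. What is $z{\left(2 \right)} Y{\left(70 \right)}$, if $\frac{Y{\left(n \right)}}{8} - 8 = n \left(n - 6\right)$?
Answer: $143616$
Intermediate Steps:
$Y{\left(n \right)} = 64 + 8 n \left(-6 + n\right)$ ($Y{\left(n \right)} = 64 + 8 n \left(n - 6\right) = 64 + 8 n \left(-6 + n\right)$)
$z{\left(T \right)} = 4$
$z{\left(2 \right)} Y{\left(70 \right)} = 4 \left(64 - 3360 + 8 \cdot 70^{2}\right) = 4 \left(64 - 3360 + 8 \cdot 4900\right) = 4 \left(64 - 3360 + 39200\right) = 4 \cdot 35904 = 143616$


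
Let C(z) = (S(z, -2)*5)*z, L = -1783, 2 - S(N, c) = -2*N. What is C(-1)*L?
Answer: 0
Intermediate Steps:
S(N, c) = 2 + 2*N (S(N, c) = 2 - (-2)*N = 2 + 2*N)
C(z) = z*(10 + 10*z) (C(z) = ((2 + 2*z)*5)*z = (10 + 10*z)*z = z*(10 + 10*z))
C(-1)*L = (10*(-1)*(1 - 1))*(-1783) = (10*(-1)*0)*(-1783) = 0*(-1783) = 0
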